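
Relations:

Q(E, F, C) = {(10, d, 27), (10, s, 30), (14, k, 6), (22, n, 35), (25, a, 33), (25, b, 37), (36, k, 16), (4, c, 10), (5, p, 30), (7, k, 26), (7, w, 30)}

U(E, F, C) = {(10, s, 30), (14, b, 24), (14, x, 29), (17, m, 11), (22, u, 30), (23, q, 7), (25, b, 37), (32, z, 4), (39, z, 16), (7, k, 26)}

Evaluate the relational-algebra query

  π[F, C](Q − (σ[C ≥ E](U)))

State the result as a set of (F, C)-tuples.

Apply σ_{C ≥ E}; surviving tuples: {(10, s, 30), (14, b, 24), (14, x, 29), (22, u, 30), (25, b, 37), (7, k, 26)}
Set difference of the two operands is {(10, d, 27), (14, k, 6), (22, n, 35), (25, a, 33), (36, k, 16), (4, c, 10), (5, p, 30), (7, w, 30)}.
Keep only column(s) F, C: {(a, 33), (c, 10), (d, 27), (k, 16), (k, 6), (n, 35), (p, 30), (w, 30)}

{(a, 33), (c, 10), (d, 27), (k, 16), (k, 6), (n, 35), (p, 30), (w, 30)}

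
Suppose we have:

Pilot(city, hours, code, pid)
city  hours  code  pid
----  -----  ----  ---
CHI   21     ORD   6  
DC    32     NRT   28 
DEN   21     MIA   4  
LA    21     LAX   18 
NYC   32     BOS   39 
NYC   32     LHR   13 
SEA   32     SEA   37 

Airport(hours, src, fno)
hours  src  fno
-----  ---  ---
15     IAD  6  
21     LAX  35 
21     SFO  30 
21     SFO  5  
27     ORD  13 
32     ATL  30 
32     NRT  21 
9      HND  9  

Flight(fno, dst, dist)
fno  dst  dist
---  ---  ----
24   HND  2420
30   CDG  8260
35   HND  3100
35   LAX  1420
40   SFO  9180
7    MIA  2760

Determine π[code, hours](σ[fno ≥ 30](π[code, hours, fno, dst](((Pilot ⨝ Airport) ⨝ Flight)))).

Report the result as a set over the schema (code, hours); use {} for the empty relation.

{(BOS, 32), (LAX, 21), (LHR, 32), (MIA, 21), (NRT, 32), (ORD, 21), (SEA, 32)}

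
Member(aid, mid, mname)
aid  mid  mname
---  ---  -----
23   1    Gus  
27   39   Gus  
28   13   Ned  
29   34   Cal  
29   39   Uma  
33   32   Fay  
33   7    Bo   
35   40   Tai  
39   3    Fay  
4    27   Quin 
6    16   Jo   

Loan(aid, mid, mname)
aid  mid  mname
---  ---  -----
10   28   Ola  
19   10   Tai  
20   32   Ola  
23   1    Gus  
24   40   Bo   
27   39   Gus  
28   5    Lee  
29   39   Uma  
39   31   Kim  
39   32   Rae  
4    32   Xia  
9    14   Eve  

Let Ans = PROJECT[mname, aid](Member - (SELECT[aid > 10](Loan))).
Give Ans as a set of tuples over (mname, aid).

{(Bo, 33), (Cal, 29), (Fay, 33), (Fay, 39), (Jo, 6), (Ned, 28), (Quin, 4), (Tai, 35)}

Selection aid > 10: {(19, 10, Tai), (20, 32, Ola), (23, 1, Gus), (24, 40, Bo), (27, 39, Gus), (28, 5, Lee), (29, 39, Uma), (39, 31, Kim), (39, 32, Rae)}
Difference: {(23, 1, Gus), (27, 39, Gus), (28, 13, Ned), (29, 34, Cal), (29, 39, Uma), (33, 32, Fay), (33, 7, Bo), (35, 40, Tai), (39, 3, Fay), (4, 27, Quin), (6, 16, Jo)} with {(19, 10, Tai), (20, 32, Ola), (23, 1, Gus), (24, 40, Bo), (27, 39, Gus), (28, 5, Lee), (29, 39, Uma), (39, 31, Kim), (39, 32, Rae)} → {(28, 13, Ned), (29, 34, Cal), (33, 32, Fay), (33, 7, Bo), (35, 40, Tai), (39, 3, Fay), (4, 27, Quin), (6, 16, Jo)}
Keep only column(s) mname, aid: {(Bo, 33), (Cal, 29), (Fay, 33), (Fay, 39), (Jo, 6), (Ned, 28), (Quin, 4), (Tai, 35)}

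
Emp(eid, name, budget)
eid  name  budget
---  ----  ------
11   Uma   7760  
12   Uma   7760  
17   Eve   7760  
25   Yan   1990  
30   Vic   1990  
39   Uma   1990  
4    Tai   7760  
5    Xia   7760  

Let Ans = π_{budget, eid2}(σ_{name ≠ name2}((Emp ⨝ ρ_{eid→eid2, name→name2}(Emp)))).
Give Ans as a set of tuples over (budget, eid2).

{(1990, 25), (1990, 30), (1990, 39), (7760, 11), (7760, 12), (7760, 17), (7760, 4), (7760, 5)}

ρ[eid→eid2, name→name2]: schema becomes (eid2, name2, budget); tuples unchanged.
Emp ⋈ ρ_{eid→eid2, name→name2}(Emp) (natural join on budget): {(11, Uma, 7760, 11, Uma), (11, Uma, 7760, 12, Uma), (11, Uma, 7760, 17, Eve), (11, Uma, 7760, 4, Tai), (11, Uma, 7760, 5, Xia), (12, Uma, 7760, 11, Uma), (12, Uma, 7760, 12, Uma), (12, Uma, 7760, 17, Eve), (12, Uma, 7760, 4, Tai), (12, Uma, 7760, 5, Xia), (17, Eve, 7760, 11, Uma), (17, Eve, 7760, 12, Uma), (17, Eve, 7760, 17, Eve), (17, Eve, 7760, 4, Tai), (17, Eve, 7760, 5, Xia), (25, Yan, 1990, 25, Yan), (25, Yan, 1990, 30, Vic), (25, Yan, 1990, 39, Uma), (30, Vic, 1990, 25, Yan), (30, Vic, 1990, 30, Vic), (30, Vic, 1990, 39, Uma), (39, Uma, 1990, 25, Yan), (39, Uma, 1990, 30, Vic), (39, Uma, 1990, 39, Uma), (4, Tai, 7760, 11, Uma), (4, Tai, 7760, 12, Uma), (4, Tai, 7760, 17, Eve), (4, Tai, 7760, 4, Tai), (4, Tai, 7760, 5, Xia), (5, Xia, 7760, 11, Uma), (5, Xia, 7760, 12, Uma), (5, Xia, 7760, 17, Eve), (5, Xia, 7760, 4, Tai), (5, Xia, 7760, 5, Xia)}
Filtering on name ≠ name2 leaves {(11, Uma, 7760, 17, Eve), (11, Uma, 7760, 4, Tai), (11, Uma, 7760, 5, Xia), (12, Uma, 7760, 17, Eve), (12, Uma, 7760, 4, Tai), (12, Uma, 7760, 5, Xia), (17, Eve, 7760, 11, Uma), (17, Eve, 7760, 12, Uma), (17, Eve, 7760, 4, Tai), (17, Eve, 7760, 5, Xia), (25, Yan, 1990, 30, Vic), (25, Yan, 1990, 39, Uma), (30, Vic, 1990, 25, Yan), (30, Vic, 1990, 39, Uma), (39, Uma, 1990, 25, Yan), (39, Uma, 1990, 30, Vic), (4, Tai, 7760, 11, Uma), (4, Tai, 7760, 12, Uma), (4, Tai, 7760, 17, Eve), (4, Tai, 7760, 5, Xia), (5, Xia, 7760, 11, Uma), (5, Xia, 7760, 12, Uma), (5, Xia, 7760, 17, Eve), (5, Xia, 7760, 4, Tai)}.
π_{budget, eid2} gives {(1990, 25), (1990, 30), (1990, 39), (7760, 11), (7760, 12), (7760, 17), (7760, 4), (7760, 5)} (16 duplicate(s) eliminated).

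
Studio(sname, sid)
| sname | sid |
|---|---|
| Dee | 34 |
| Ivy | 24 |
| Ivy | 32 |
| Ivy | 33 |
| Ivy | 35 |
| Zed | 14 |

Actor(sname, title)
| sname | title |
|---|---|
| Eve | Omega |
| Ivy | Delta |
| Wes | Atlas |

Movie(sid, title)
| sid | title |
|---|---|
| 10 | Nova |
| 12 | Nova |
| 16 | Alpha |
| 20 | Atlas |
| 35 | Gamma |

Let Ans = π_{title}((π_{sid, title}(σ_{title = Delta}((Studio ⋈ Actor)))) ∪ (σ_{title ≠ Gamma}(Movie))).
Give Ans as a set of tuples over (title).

Studio ⋈ Actor (natural join on sname): {(Ivy, 24, Delta), (Ivy, 32, Delta), (Ivy, 33, Delta), (Ivy, 35, Delta)}
σ[title = Delta]: keep tuples satisfying title = Delta → {(Ivy, 24, Delta), (Ivy, 32, Delta), (Ivy, 33, Delta), (Ivy, 35, Delta)}
π_{sid, title} gives {(24, Delta), (32, Delta), (33, Delta), (35, Delta)}.
σ[title ≠ Gamma]: keep tuples satisfying title ≠ Gamma → {(10, Nova), (12, Nova), (16, Alpha), (20, Atlas)}
Union: {(24, Delta), (32, Delta), (33, Delta), (35, Delta)} with {(10, Nova), (12, Nova), (16, Alpha), (20, Atlas)} → {(10, Nova), (12, Nova), (16, Alpha), (20, Atlas), (24, Delta), (32, Delta), (33, Delta), (35, Delta)}
π_{title} gives {Alpha, Atlas, Delta, Nova} (4 duplicate(s) eliminated).

{Alpha, Atlas, Delta, Nova}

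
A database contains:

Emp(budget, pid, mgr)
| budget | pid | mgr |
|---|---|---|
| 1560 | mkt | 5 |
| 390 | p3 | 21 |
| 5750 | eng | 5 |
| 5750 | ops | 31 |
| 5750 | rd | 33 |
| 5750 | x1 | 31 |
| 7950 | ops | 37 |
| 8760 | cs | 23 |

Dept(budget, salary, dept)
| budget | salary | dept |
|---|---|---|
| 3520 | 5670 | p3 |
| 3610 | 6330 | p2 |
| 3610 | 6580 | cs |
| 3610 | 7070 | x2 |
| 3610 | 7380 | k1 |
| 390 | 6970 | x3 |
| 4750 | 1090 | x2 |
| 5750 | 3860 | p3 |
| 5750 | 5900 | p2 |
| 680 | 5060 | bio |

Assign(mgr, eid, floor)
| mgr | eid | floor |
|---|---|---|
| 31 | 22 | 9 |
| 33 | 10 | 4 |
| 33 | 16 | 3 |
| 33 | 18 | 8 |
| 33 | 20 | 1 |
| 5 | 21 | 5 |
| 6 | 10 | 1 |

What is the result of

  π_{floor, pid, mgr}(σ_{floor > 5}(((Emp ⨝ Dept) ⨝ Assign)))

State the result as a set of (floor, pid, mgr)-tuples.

Natural join on budget: {(390, p3, 21, 6970, x3), (5750, eng, 5, 3860, p3), (5750, eng, 5, 5900, p2), (5750, ops, 31, 3860, p3), (5750, ops, 31, 5900, p2), (5750, rd, 33, 3860, p3), (5750, rd, 33, 5900, p2), (5750, x1, 31, 3860, p3), (5750, x1, 31, 5900, p2)}
Natural join on mgr: {(5750, eng, 5, 3860, p3, 21, 5), (5750, eng, 5, 5900, p2, 21, 5), (5750, ops, 31, 3860, p3, 22, 9), (5750, ops, 31, 5900, p2, 22, 9), (5750, rd, 33, 3860, p3, 10, 4), (5750, rd, 33, 3860, p3, 16, 3), (5750, rd, 33, 3860, p3, 18, 8), (5750, rd, 33, 3860, p3, 20, 1), (5750, rd, 33, 5900, p2, 10, 4), (5750, rd, 33, 5900, p2, 16, 3), (5750, rd, 33, 5900, p2, 18, 8), (5750, rd, 33, 5900, p2, 20, 1), (5750, x1, 31, 3860, p3, 22, 9), (5750, x1, 31, 5900, p2, 22, 9)}
Selection floor > 5: {(5750, ops, 31, 3860, p3, 22, 9), (5750, ops, 31, 5900, p2, 22, 9), (5750, rd, 33, 3860, p3, 18, 8), (5750, rd, 33, 5900, p2, 18, 8), (5750, x1, 31, 3860, p3, 22, 9), (5750, x1, 31, 5900, p2, 22, 9)}
Keep only column(s) floor, pid, mgr (3 duplicate(s) eliminated): {(8, rd, 33), (9, ops, 31), (9, x1, 31)}

{(8, rd, 33), (9, ops, 31), (9, x1, 31)}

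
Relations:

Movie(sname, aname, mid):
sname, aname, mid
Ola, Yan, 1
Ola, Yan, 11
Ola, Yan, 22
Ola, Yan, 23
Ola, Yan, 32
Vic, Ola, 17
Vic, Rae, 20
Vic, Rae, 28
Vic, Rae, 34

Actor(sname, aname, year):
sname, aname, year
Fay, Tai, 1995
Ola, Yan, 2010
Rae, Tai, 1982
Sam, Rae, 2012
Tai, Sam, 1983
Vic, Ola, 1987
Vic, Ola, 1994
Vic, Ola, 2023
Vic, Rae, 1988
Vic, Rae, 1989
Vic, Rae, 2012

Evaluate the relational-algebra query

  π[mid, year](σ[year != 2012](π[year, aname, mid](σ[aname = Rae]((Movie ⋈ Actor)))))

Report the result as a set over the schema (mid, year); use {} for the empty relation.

Movie ⋈ Actor (natural join on sname, aname): {(Ola, Yan, 1, 2010), (Ola, Yan, 11, 2010), (Ola, Yan, 22, 2010), (Ola, Yan, 23, 2010), (Ola, Yan, 32, 2010), (Vic, Ola, 17, 1987), (Vic, Ola, 17, 1994), (Vic, Ola, 17, 2023), (Vic, Rae, 20, 1988), (Vic, Rae, 20, 1989), (Vic, Rae, 20, 2012), (Vic, Rae, 28, 1988), (Vic, Rae, 28, 1989), (Vic, Rae, 28, 2012), (Vic, Rae, 34, 1988), (Vic, Rae, 34, 1989), (Vic, Rae, 34, 2012)}
Selection aname = Rae: {(Vic, Rae, 20, 1988), (Vic, Rae, 20, 1989), (Vic, Rae, 20, 2012), (Vic, Rae, 28, 1988), (Vic, Rae, 28, 1989), (Vic, Rae, 28, 2012), (Vic, Rae, 34, 1988), (Vic, Rae, 34, 1989), (Vic, Rae, 34, 2012)}
Keep only column(s) year, aname, mid: {(1988, Rae, 20), (1988, Rae, 28), (1988, Rae, 34), (1989, Rae, 20), (1989, Rae, 28), (1989, Rae, 34), (2012, Rae, 20), (2012, Rae, 28), (2012, Rae, 34)}
Selection year != 2012: {(1988, Rae, 20), (1988, Rae, 28), (1988, Rae, 34), (1989, Rae, 20), (1989, Rae, 28), (1989, Rae, 34)}
Keep only column(s) mid, year: {(20, 1988), (20, 1989), (28, 1988), (28, 1989), (34, 1988), (34, 1989)}

{(20, 1988), (20, 1989), (28, 1988), (28, 1989), (34, 1988), (34, 1989)}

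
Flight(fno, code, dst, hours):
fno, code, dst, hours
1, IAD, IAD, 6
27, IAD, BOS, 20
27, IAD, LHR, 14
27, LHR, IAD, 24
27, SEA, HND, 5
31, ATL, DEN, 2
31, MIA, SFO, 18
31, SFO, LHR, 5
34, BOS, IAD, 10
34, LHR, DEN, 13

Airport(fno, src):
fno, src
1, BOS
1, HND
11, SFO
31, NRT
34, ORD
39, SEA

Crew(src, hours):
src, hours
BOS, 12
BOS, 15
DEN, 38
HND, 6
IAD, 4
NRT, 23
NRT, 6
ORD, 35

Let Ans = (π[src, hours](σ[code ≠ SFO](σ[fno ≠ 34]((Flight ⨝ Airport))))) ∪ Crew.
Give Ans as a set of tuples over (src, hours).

Flight ⋈ Airport (natural join on fno): {(1, IAD, IAD, 6, BOS), (1, IAD, IAD, 6, HND), (31, ATL, DEN, 2, NRT), (31, MIA, SFO, 18, NRT), (31, SFO, LHR, 5, NRT), (34, BOS, IAD, 10, ORD), (34, LHR, DEN, 13, ORD)}
Selection fno ≠ 34: {(1, IAD, IAD, 6, BOS), (1, IAD, IAD, 6, HND), (31, ATL, DEN, 2, NRT), (31, MIA, SFO, 18, NRT), (31, SFO, LHR, 5, NRT)}
Selection code ≠ SFO: {(1, IAD, IAD, 6, BOS), (1, IAD, IAD, 6, HND), (31, ATL, DEN, 2, NRT), (31, MIA, SFO, 18, NRT)}
Keep only column(s) src, hours: {(BOS, 6), (HND, 6), (NRT, 18), (NRT, 2)}
Union: {(BOS, 6), (HND, 6), (NRT, 18), (NRT, 2)} with {(BOS, 12), (BOS, 15), (DEN, 38), (HND, 6), (IAD, 4), (NRT, 23), (NRT, 6), (ORD, 35)} → {(BOS, 12), (BOS, 15), (BOS, 6), (DEN, 38), (HND, 6), (IAD, 4), (NRT, 18), (NRT, 2), (NRT, 23), (NRT, 6), (ORD, 35)}

{(BOS, 12), (BOS, 15), (BOS, 6), (DEN, 38), (HND, 6), (IAD, 4), (NRT, 18), (NRT, 2), (NRT, 23), (NRT, 6), (ORD, 35)}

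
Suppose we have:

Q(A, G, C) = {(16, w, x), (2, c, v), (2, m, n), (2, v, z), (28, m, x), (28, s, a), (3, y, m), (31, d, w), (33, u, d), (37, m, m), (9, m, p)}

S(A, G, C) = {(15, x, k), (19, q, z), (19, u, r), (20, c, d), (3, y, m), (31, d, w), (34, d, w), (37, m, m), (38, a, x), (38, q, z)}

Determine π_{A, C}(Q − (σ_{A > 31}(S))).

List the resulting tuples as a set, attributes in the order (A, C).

{(16, x), (2, n), (2, v), (2, z), (28, a), (28, x), (3, m), (31, w), (33, d), (9, p)}

σ[A > 31]: keep tuples satisfying A > 31 → {(34, d, w), (37, m, m), (38, a, x), (38, q, z)}
Difference: {(16, w, x), (2, c, v), (2, m, n), (2, v, z), (28, m, x), (28, s, a), (3, y, m), (31, d, w), (33, u, d), (37, m, m), (9, m, p)} with {(34, d, w), (37, m, m), (38, a, x), (38, q, z)} → {(16, w, x), (2, c, v), (2, m, n), (2, v, z), (28, m, x), (28, s, a), (3, y, m), (31, d, w), (33, u, d), (9, m, p)}
Projecting to A, C: {(16, x), (2, n), (2, v), (2, z), (28, a), (28, x), (3, m), (31, w), (33, d), (9, p)}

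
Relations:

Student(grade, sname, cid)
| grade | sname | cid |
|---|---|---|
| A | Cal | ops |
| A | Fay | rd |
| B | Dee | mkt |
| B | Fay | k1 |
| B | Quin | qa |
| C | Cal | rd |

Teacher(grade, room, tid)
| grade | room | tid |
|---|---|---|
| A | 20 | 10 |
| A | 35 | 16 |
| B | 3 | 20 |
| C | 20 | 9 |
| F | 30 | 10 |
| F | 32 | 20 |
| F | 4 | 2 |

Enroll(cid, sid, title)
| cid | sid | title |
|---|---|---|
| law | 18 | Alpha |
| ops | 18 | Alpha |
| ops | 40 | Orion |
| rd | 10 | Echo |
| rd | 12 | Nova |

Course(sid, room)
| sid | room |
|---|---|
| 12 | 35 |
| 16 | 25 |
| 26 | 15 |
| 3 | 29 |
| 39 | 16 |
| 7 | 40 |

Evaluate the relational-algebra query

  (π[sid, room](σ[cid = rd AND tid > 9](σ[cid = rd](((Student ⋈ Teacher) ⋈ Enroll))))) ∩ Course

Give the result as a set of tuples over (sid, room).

Natural join on grade: {(A, Cal, ops, 20, 10), (A, Cal, ops, 35, 16), (A, Fay, rd, 20, 10), (A, Fay, rd, 35, 16), (B, Dee, mkt, 3, 20), (B, Fay, k1, 3, 20), (B, Quin, qa, 3, 20), (C, Cal, rd, 20, 9)}
Natural join on cid: {(A, Cal, ops, 20, 10, 18, Alpha), (A, Cal, ops, 20, 10, 40, Orion), (A, Cal, ops, 35, 16, 18, Alpha), (A, Cal, ops, 35, 16, 40, Orion), (A, Fay, rd, 20, 10, 10, Echo), (A, Fay, rd, 20, 10, 12, Nova), (A, Fay, rd, 35, 16, 10, Echo), (A, Fay, rd, 35, 16, 12, Nova), (C, Cal, rd, 20, 9, 10, Echo), (C, Cal, rd, 20, 9, 12, Nova)}
Apply σ_{cid = rd}; surviving tuples: {(A, Fay, rd, 20, 10, 10, Echo), (A, Fay, rd, 20, 10, 12, Nova), (A, Fay, rd, 35, 16, 10, Echo), (A, Fay, rd, 35, 16, 12, Nova), (C, Cal, rd, 20, 9, 10, Echo), (C, Cal, rd, 20, 9, 12, Nova)}
Apply σ_{cid = rd AND tid > 9}; surviving tuples: {(A, Fay, rd, 20, 10, 10, Echo), (A, Fay, rd, 20, 10, 12, Nova), (A, Fay, rd, 35, 16, 10, Echo), (A, Fay, rd, 35, 16, 12, Nova)}
Keep only column(s) sid, room: {(10, 20), (10, 35), (12, 20), (12, 35)}
Taking the intersection: {(12, 35)}

{(12, 35)}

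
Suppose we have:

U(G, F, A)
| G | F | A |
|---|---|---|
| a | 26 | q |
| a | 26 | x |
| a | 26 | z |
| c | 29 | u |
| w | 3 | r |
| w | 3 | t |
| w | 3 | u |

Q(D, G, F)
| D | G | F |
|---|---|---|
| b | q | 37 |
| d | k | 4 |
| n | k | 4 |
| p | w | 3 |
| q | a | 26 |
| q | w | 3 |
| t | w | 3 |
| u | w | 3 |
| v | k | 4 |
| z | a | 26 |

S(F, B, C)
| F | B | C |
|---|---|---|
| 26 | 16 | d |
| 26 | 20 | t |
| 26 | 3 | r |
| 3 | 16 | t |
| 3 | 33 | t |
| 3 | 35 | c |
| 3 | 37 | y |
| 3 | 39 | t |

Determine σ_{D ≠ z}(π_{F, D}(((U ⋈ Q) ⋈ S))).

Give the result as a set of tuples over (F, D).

{(26, q), (3, p), (3, q), (3, t), (3, u)}

U ⋈ Q (natural join on G, F): {(a, 26, q, q), (a, 26, q, z), (a, 26, x, q), (a, 26, x, z), (a, 26, z, q), (a, 26, z, z), (w, 3, r, p), (w, 3, r, q), (w, 3, r, t), (w, 3, r, u), (w, 3, t, p), (w, 3, t, q), (w, 3, t, t), (w, 3, t, u), (w, 3, u, p), (w, 3, u, q), (w, 3, u, t), (w, 3, u, u)}
(U ⋈ Q) ⋈ S (natural join on F): {(a, 26, q, q, 16, d), (a, 26, q, q, 20, t), (a, 26, q, q, 3, r), (a, 26, q, z, 16, d), (a, 26, q, z, 20, t), (a, 26, q, z, 3, r), (a, 26, x, q, 16, d), (a, 26, x, q, 20, t), (a, 26, x, q, 3, r), (a, 26, x, z, 16, d), (a, 26, x, z, 20, t), (a, 26, x, z, 3, r), (a, 26, z, q, 16, d), (a, 26, z, q, 20, t), (a, 26, z, q, 3, r), (a, 26, z, z, 16, d), (a, 26, z, z, 20, t), (a, 26, z, z, 3, r), (w, 3, r, p, 16, t), (w, 3, r, p, 33, t), (w, 3, r, p, 35, c), (w, 3, r, p, 37, y), (w, 3, r, p, 39, t), (w, 3, r, q, 16, t), (w, 3, r, q, 33, t), (w, 3, r, q, 35, c), (w, 3, r, q, 37, y), (w, 3, r, q, 39, t), (w, 3, r, t, 16, t), (w, 3, r, t, 33, t), (w, 3, r, t, 35, c), (w, 3, r, t, 37, y), (w, 3, r, t, 39, t), (w, 3, r, u, 16, t), (w, 3, r, u, 33, t), (w, 3, r, u, 35, c), (w, 3, r, u, 37, y), (w, 3, r, u, 39, t), (w, 3, t, p, 16, t), (w, 3, t, p, 33, t), (w, 3, t, p, 35, c), (w, 3, t, p, 37, y), (w, 3, t, p, 39, t), (w, 3, t, q, 16, t), (w, 3, t, q, 33, t), (w, 3, t, q, 35, c), (w, 3, t, q, 37, y), (w, 3, t, q, 39, t), (w, 3, t, t, 16, t), (w, 3, t, t, 33, t), (w, 3, t, t, 35, c), (w, 3, t, t, 37, y), (w, 3, t, t, 39, t), (w, 3, t, u, 16, t), (w, 3, t, u, 33, t), (w, 3, t, u, 35, c), (w, 3, t, u, 37, y), (w, 3, t, u, 39, t), (w, 3, u, p, 16, t), (w, 3, u, p, 33, t), (w, 3, u, p, 35, c), (w, 3, u, p, 37, y), (w, 3, u, p, 39, t), (w, 3, u, q, 16, t), (w, 3, u, q, 33, t), (w, 3, u, q, 35, c), (w, 3, u, q, 37, y), (w, 3, u, q, 39, t), (w, 3, u, t, 16, t), (w, 3, u, t, 33, t), (w, 3, u, t, 35, c), (w, 3, u, t, 37, y), (w, 3, u, t, 39, t), (w, 3, u, u, 16, t), (w, 3, u, u, 33, t), (w, 3, u, u, 35, c), (w, 3, u, u, 37, y), (w, 3, u, u, 39, t)}
Keep only column(s) F, D (72 duplicate(s) eliminated): {(26, q), (26, z), (3, p), (3, q), (3, t), (3, u)}
Apply σ_{D ≠ z}; surviving tuples: {(26, q), (3, p), (3, q), (3, t), (3, u)}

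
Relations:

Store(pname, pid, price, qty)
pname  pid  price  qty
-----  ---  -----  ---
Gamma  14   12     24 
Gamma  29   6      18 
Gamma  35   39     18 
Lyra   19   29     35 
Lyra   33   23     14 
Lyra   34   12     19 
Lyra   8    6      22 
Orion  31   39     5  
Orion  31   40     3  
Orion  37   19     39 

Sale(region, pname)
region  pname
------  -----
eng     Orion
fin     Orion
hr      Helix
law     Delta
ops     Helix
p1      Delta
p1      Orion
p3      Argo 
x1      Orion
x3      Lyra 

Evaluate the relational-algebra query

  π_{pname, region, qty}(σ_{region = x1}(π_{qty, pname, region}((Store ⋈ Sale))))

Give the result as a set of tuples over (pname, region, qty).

Store ⋈ Sale (natural join on pname): {(Lyra, 19, 29, 35, x3), (Lyra, 33, 23, 14, x3), (Lyra, 34, 12, 19, x3), (Lyra, 8, 6, 22, x3), (Orion, 31, 39, 5, eng), (Orion, 31, 39, 5, fin), (Orion, 31, 39, 5, p1), (Orion, 31, 39, 5, x1), (Orion, 31, 40, 3, eng), (Orion, 31, 40, 3, fin), (Orion, 31, 40, 3, p1), (Orion, 31, 40, 3, x1), (Orion, 37, 19, 39, eng), (Orion, 37, 19, 39, fin), (Orion, 37, 19, 39, p1), (Orion, 37, 19, 39, x1)}
π_{qty, pname, region} gives {(14, Lyra, x3), (19, Lyra, x3), (22, Lyra, x3), (3, Orion, eng), (3, Orion, fin), (3, Orion, p1), (3, Orion, x1), (35, Lyra, x3), (39, Orion, eng), (39, Orion, fin), (39, Orion, p1), (39, Orion, x1), (5, Orion, eng), (5, Orion, fin), (5, Orion, p1), (5, Orion, x1)}.
Apply σ_{region = x1}; surviving tuples: {(3, Orion, x1), (39, Orion, x1), (5, Orion, x1)}
π_{pname, region, qty} gives {(Orion, x1, 3), (Orion, x1, 39), (Orion, x1, 5)}.

{(Orion, x1, 3), (Orion, x1, 39), (Orion, x1, 5)}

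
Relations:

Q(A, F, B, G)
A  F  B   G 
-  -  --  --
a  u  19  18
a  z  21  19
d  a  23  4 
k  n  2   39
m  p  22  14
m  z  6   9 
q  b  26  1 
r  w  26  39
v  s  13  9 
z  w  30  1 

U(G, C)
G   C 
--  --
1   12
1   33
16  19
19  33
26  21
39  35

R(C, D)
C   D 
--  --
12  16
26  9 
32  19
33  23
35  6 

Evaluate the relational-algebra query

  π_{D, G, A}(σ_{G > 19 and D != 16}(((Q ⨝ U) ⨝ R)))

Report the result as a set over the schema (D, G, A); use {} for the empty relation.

{(6, 39, k), (6, 39, r)}

Q ⋈ U (natural join on G): {(a, z, 21, 19, 33), (k, n, 2, 39, 35), (q, b, 26, 1, 12), (q, b, 26, 1, 33), (r, w, 26, 39, 35), (z, w, 30, 1, 12), (z, w, 30, 1, 33)}
(Q ⨝ U) ⋈ R (natural join on C): {(a, z, 21, 19, 33, 23), (k, n, 2, 39, 35, 6), (q, b, 26, 1, 12, 16), (q, b, 26, 1, 33, 23), (r, w, 26, 39, 35, 6), (z, w, 30, 1, 12, 16), (z, w, 30, 1, 33, 23)}
Selection G > 19 and D != 16: {(k, n, 2, 39, 35, 6), (r, w, 26, 39, 35, 6)}
π[D, G, A]: project onto (D, G, A) → {(6, 39, k), (6, 39, r)}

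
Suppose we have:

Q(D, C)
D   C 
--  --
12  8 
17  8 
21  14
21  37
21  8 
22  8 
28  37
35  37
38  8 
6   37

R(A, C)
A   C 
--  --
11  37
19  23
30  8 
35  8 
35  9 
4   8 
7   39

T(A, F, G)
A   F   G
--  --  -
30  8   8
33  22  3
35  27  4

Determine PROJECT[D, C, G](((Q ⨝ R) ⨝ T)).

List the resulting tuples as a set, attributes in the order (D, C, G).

{(12, 8, 4), (12, 8, 8), (17, 8, 4), (17, 8, 8), (21, 8, 4), (21, 8, 8), (22, 8, 4), (22, 8, 8), (38, 8, 4), (38, 8, 8)}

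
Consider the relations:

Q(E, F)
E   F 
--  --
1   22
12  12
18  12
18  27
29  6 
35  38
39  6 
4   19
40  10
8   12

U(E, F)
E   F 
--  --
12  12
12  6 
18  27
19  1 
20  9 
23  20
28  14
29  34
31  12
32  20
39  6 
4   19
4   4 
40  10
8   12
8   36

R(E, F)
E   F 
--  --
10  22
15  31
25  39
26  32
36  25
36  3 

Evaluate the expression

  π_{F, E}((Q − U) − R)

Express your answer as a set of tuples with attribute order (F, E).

{(12, 18), (22, 1), (38, 35), (6, 29)}

Set difference of the two operands is {(1, 22), (18, 12), (29, 6), (35, 38)}.
Set difference of the two operands is {(1, 22), (18, 12), (29, 6), (35, 38)}.
Projecting to F, E: {(12, 18), (22, 1), (38, 35), (6, 29)}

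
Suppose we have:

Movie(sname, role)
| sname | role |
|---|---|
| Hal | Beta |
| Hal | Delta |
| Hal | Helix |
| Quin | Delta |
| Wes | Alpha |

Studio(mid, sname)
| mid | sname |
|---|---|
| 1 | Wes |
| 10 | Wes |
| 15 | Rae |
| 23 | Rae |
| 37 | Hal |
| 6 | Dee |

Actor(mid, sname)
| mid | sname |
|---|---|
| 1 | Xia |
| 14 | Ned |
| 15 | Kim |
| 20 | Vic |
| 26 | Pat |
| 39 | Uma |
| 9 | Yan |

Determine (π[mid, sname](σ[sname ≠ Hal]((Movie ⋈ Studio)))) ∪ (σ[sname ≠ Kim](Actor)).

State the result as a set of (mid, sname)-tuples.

{(1, Wes), (1, Xia), (10, Wes), (14, Ned), (20, Vic), (26, Pat), (39, Uma), (9, Yan)}

Natural join on sname: {(Hal, Beta, 37), (Hal, Delta, 37), (Hal, Helix, 37), (Wes, Alpha, 1), (Wes, Alpha, 10)}
Filtering on sname ≠ Hal leaves {(Wes, Alpha, 1), (Wes, Alpha, 10)}.
π[mid, sname]: project onto (mid, sname) → {(1, Wes), (10, Wes)}
Filtering on sname ≠ Kim leaves {(1, Xia), (14, Ned), (20, Vic), (26, Pat), (39, Uma), (9, Yan)}.
Set union of the two operands is {(1, Wes), (1, Xia), (10, Wes), (14, Ned), (20, Vic), (26, Pat), (39, Uma), (9, Yan)}.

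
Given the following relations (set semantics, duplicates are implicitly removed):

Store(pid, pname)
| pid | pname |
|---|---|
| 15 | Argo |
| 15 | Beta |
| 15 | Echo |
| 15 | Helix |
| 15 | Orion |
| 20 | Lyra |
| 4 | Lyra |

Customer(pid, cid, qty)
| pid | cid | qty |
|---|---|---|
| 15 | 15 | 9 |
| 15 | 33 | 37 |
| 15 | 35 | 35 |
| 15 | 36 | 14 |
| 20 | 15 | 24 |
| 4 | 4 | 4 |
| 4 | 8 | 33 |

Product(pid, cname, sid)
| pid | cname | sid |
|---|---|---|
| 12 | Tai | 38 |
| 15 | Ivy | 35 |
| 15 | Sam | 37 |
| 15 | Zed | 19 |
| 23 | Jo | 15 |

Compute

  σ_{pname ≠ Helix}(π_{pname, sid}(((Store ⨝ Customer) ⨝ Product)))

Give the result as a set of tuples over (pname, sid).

Joining Store and Customer on pid yields {(15, Argo, 15, 9), (15, Argo, 33, 37), (15, Argo, 35, 35), (15, Argo, 36, 14), (15, Beta, 15, 9), (15, Beta, 33, 37), (15, Beta, 35, 35), (15, Beta, 36, 14), (15, Echo, 15, 9), (15, Echo, 33, 37), (15, Echo, 35, 35), (15, Echo, 36, 14), (15, Helix, 15, 9), (15, Helix, 33, 37), (15, Helix, 35, 35), (15, Helix, 36, 14), (15, Orion, 15, 9), (15, Orion, 33, 37), (15, Orion, 35, 35), (15, Orion, 36, 14), (20, Lyra, 15, 24), (4, Lyra, 4, 4), (4, Lyra, 8, 33)}.
Joining (Store ⨝ Customer) and Product on pid yields {(15, Argo, 15, 9, Ivy, 35), (15, Argo, 15, 9, Sam, 37), (15, Argo, 15, 9, Zed, 19), (15, Argo, 33, 37, Ivy, 35), (15, Argo, 33, 37, Sam, 37), (15, Argo, 33, 37, Zed, 19), (15, Argo, 35, 35, Ivy, 35), (15, Argo, 35, 35, Sam, 37), (15, Argo, 35, 35, Zed, 19), (15, Argo, 36, 14, Ivy, 35), (15, Argo, 36, 14, Sam, 37), (15, Argo, 36, 14, Zed, 19), (15, Beta, 15, 9, Ivy, 35), (15, Beta, 15, 9, Sam, 37), (15, Beta, 15, 9, Zed, 19), (15, Beta, 33, 37, Ivy, 35), (15, Beta, 33, 37, Sam, 37), (15, Beta, 33, 37, Zed, 19), (15, Beta, 35, 35, Ivy, 35), (15, Beta, 35, 35, Sam, 37), (15, Beta, 35, 35, Zed, 19), (15, Beta, 36, 14, Ivy, 35), (15, Beta, 36, 14, Sam, 37), (15, Beta, 36, 14, Zed, 19), (15, Echo, 15, 9, Ivy, 35), (15, Echo, 15, 9, Sam, 37), (15, Echo, 15, 9, Zed, 19), (15, Echo, 33, 37, Ivy, 35), (15, Echo, 33, 37, Sam, 37), (15, Echo, 33, 37, Zed, 19), (15, Echo, 35, 35, Ivy, 35), (15, Echo, 35, 35, Sam, 37), (15, Echo, 35, 35, Zed, 19), (15, Echo, 36, 14, Ivy, 35), (15, Echo, 36, 14, Sam, 37), (15, Echo, 36, 14, Zed, 19), (15, Helix, 15, 9, Ivy, 35), (15, Helix, 15, 9, Sam, 37), (15, Helix, 15, 9, Zed, 19), (15, Helix, 33, 37, Ivy, 35), (15, Helix, 33, 37, Sam, 37), (15, Helix, 33, 37, Zed, 19), (15, Helix, 35, 35, Ivy, 35), (15, Helix, 35, 35, Sam, 37), (15, Helix, 35, 35, Zed, 19), (15, Helix, 36, 14, Ivy, 35), (15, Helix, 36, 14, Sam, 37), (15, Helix, 36, 14, Zed, 19), (15, Orion, 15, 9, Ivy, 35), (15, Orion, 15, 9, Sam, 37), (15, Orion, 15, 9, Zed, 19), (15, Orion, 33, 37, Ivy, 35), (15, Orion, 33, 37, Sam, 37), (15, Orion, 33, 37, Zed, 19), (15, Orion, 35, 35, Ivy, 35), (15, Orion, 35, 35, Sam, 37), (15, Orion, 35, 35, Zed, 19), (15, Orion, 36, 14, Ivy, 35), (15, Orion, 36, 14, Sam, 37), (15, Orion, 36, 14, Zed, 19)}.
π_{pname, sid} gives {(Argo, 19), (Argo, 35), (Argo, 37), (Beta, 19), (Beta, 35), (Beta, 37), (Echo, 19), (Echo, 35), (Echo, 37), (Helix, 19), (Helix, 35), (Helix, 37), (Orion, 19), (Orion, 35), (Orion, 37)} (45 duplicate(s) eliminated).
Selection pname ≠ Helix: {(Argo, 19), (Argo, 35), (Argo, 37), (Beta, 19), (Beta, 35), (Beta, 37), (Echo, 19), (Echo, 35), (Echo, 37), (Orion, 19), (Orion, 35), (Orion, 37)}

{(Argo, 19), (Argo, 35), (Argo, 37), (Beta, 19), (Beta, 35), (Beta, 37), (Echo, 19), (Echo, 35), (Echo, 37), (Orion, 19), (Orion, 35), (Orion, 37)}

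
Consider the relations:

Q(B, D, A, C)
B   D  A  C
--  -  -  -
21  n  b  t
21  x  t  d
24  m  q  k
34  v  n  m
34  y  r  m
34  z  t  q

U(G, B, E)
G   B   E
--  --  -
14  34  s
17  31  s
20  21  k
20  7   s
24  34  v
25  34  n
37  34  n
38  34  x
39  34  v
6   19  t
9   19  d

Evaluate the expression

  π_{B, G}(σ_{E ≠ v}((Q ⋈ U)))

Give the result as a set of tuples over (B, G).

Joining Q and U on B yields {(21, n, b, t, 20, k), (21, x, t, d, 20, k), (34, v, n, m, 14, s), (34, v, n, m, 24, v), (34, v, n, m, 25, n), (34, v, n, m, 37, n), (34, v, n, m, 38, x), (34, v, n, m, 39, v), (34, y, r, m, 14, s), (34, y, r, m, 24, v), (34, y, r, m, 25, n), (34, y, r, m, 37, n), (34, y, r, m, 38, x), (34, y, r, m, 39, v), (34, z, t, q, 14, s), (34, z, t, q, 24, v), (34, z, t, q, 25, n), (34, z, t, q, 37, n), (34, z, t, q, 38, x), (34, z, t, q, 39, v)}.
σ[E ≠ v]: keep tuples satisfying E ≠ v → {(21, n, b, t, 20, k), (21, x, t, d, 20, k), (34, v, n, m, 14, s), (34, v, n, m, 25, n), (34, v, n, m, 37, n), (34, v, n, m, 38, x), (34, y, r, m, 14, s), (34, y, r, m, 25, n), (34, y, r, m, 37, n), (34, y, r, m, 38, x), (34, z, t, q, 14, s), (34, z, t, q, 25, n), (34, z, t, q, 37, n), (34, z, t, q, 38, x)}
Projecting to B, G (9 duplicate(s) eliminated): {(21, 20), (34, 14), (34, 25), (34, 37), (34, 38)}

{(21, 20), (34, 14), (34, 25), (34, 37), (34, 38)}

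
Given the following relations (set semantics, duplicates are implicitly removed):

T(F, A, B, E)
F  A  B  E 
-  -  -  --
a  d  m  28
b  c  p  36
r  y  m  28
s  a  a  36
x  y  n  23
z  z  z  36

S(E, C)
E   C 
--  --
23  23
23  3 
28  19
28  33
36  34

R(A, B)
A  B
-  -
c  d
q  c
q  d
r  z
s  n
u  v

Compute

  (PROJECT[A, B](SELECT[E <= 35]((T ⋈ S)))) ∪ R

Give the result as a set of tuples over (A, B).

{(c, d), (d, m), (q, c), (q, d), (r, z), (s, n), (u, v), (y, m), (y, n)}

T ⋈ S (natural join on E): {(a, d, m, 28, 19), (a, d, m, 28, 33), (b, c, p, 36, 34), (r, y, m, 28, 19), (r, y, m, 28, 33), (s, a, a, 36, 34), (x, y, n, 23, 23), (x, y, n, 23, 3), (z, z, z, 36, 34)}
Apply σ_{E <= 35}; surviving tuples: {(a, d, m, 28, 19), (a, d, m, 28, 33), (r, y, m, 28, 19), (r, y, m, 28, 33), (x, y, n, 23, 23), (x, y, n, 23, 3)}
π_{A, B} gives {(d, m), (y, m), (y, n)} (3 duplicate(s) eliminated).
Set union of the two operands is {(c, d), (d, m), (q, c), (q, d), (r, z), (s, n), (u, v), (y, m), (y, n)}.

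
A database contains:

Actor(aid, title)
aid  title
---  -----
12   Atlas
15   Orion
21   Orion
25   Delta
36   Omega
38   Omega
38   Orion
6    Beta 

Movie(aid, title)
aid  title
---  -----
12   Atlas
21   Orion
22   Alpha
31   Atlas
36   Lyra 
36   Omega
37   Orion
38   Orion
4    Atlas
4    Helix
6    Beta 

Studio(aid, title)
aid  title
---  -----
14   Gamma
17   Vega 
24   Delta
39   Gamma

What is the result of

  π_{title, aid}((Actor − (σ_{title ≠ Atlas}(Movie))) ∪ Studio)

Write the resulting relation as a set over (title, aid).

Apply σ_{title ≠ Atlas}; surviving tuples: {(21, Orion), (22, Alpha), (36, Lyra), (36, Omega), (37, Orion), (38, Orion), (4, Helix), (6, Beta)}
Set difference of the two operands is {(12, Atlas), (15, Orion), (25, Delta), (38, Omega)}.
Set union of the two operands is {(12, Atlas), (14, Gamma), (15, Orion), (17, Vega), (24, Delta), (25, Delta), (38, Omega), (39, Gamma)}.
Projecting to title, aid: {(Atlas, 12), (Delta, 24), (Delta, 25), (Gamma, 14), (Gamma, 39), (Omega, 38), (Orion, 15), (Vega, 17)}

{(Atlas, 12), (Delta, 24), (Delta, 25), (Gamma, 14), (Gamma, 39), (Omega, 38), (Orion, 15), (Vega, 17)}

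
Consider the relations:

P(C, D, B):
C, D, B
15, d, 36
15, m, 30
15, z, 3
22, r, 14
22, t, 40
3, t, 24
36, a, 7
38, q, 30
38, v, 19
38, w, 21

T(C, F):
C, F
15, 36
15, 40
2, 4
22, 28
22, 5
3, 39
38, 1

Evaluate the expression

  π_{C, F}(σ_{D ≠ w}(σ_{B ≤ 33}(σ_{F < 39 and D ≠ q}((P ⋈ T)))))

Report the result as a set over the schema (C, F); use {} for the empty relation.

{(15, 36), (22, 28), (22, 5), (38, 1)}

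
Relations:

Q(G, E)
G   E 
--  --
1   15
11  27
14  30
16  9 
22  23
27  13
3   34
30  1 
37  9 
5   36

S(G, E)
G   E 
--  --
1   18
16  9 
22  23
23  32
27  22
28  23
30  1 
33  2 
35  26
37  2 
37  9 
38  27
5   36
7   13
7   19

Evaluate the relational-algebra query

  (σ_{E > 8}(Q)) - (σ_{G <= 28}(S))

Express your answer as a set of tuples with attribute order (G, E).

{(1, 15), (11, 27), (14, 30), (27, 13), (3, 34), (37, 9)}

σ[E > 8]: keep tuples satisfying E > 8 → {(1, 15), (11, 27), (14, 30), (16, 9), (22, 23), (27, 13), (3, 34), (37, 9), (5, 36)}
σ[G <= 28]: keep tuples satisfying G <= 28 → {(1, 18), (16, 9), (22, 23), (23, 32), (27, 22), (28, 23), (5, 36), (7, 13), (7, 19)}
Difference: {(1, 15), (11, 27), (14, 30), (16, 9), (22, 23), (27, 13), (3, 34), (37, 9), (5, 36)} with {(1, 18), (16, 9), (22, 23), (23, 32), (27, 22), (28, 23), (5, 36), (7, 13), (7, 19)} → {(1, 15), (11, 27), (14, 30), (27, 13), (3, 34), (37, 9)}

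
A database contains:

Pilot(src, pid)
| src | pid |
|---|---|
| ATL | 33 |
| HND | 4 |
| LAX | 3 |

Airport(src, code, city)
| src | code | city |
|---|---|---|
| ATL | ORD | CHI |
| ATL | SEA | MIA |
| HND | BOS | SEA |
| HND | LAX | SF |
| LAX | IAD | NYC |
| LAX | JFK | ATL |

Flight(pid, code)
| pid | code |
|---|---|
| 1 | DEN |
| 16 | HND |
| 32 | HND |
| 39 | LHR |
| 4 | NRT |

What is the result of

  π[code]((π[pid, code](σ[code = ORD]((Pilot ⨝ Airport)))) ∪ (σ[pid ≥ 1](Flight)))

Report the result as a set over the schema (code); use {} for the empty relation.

{DEN, HND, LHR, NRT, ORD}

Natural join on src: {(ATL, 33, ORD, CHI), (ATL, 33, SEA, MIA), (HND, 4, BOS, SEA), (HND, 4, LAX, SF), (LAX, 3, IAD, NYC), (LAX, 3, JFK, ATL)}
Filtering on code = ORD leaves {(ATL, 33, ORD, CHI)}.
Keep only column(s) pid, code: {(33, ORD)}
Filtering on pid ≥ 1 leaves {(1, DEN), (16, HND), (32, HND), (39, LHR), (4, NRT)}.
Taking the union: {(1, DEN), (16, HND), (32, HND), (33, ORD), (39, LHR), (4, NRT)}
Keep only column(s) code (1 duplicate(s) eliminated): {DEN, HND, LHR, NRT, ORD}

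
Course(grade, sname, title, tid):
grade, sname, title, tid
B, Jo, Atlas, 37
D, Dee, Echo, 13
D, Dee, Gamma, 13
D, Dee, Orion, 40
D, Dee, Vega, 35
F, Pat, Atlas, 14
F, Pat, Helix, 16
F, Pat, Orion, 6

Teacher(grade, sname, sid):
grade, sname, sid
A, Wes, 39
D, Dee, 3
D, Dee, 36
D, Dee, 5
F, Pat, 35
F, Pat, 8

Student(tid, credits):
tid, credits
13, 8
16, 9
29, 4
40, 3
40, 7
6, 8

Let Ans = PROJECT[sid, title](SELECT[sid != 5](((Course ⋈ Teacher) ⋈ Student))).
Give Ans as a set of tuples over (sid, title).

Joining Course and Teacher on grade, sname yields {(D, Dee, Echo, 13, 3), (D, Dee, Echo, 13, 36), (D, Dee, Echo, 13, 5), (D, Dee, Gamma, 13, 3), (D, Dee, Gamma, 13, 36), (D, Dee, Gamma, 13, 5), (D, Dee, Orion, 40, 3), (D, Dee, Orion, 40, 36), (D, Dee, Orion, 40, 5), (D, Dee, Vega, 35, 3), (D, Dee, Vega, 35, 36), (D, Dee, Vega, 35, 5), (F, Pat, Atlas, 14, 35), (F, Pat, Atlas, 14, 8), (F, Pat, Helix, 16, 35), (F, Pat, Helix, 16, 8), (F, Pat, Orion, 6, 35), (F, Pat, Orion, 6, 8)}.
Joining (Course ⋈ Teacher) and Student on tid yields {(D, Dee, Echo, 13, 3, 8), (D, Dee, Echo, 13, 36, 8), (D, Dee, Echo, 13, 5, 8), (D, Dee, Gamma, 13, 3, 8), (D, Dee, Gamma, 13, 36, 8), (D, Dee, Gamma, 13, 5, 8), (D, Dee, Orion, 40, 3, 3), (D, Dee, Orion, 40, 3, 7), (D, Dee, Orion, 40, 36, 3), (D, Dee, Orion, 40, 36, 7), (D, Dee, Orion, 40, 5, 3), (D, Dee, Orion, 40, 5, 7), (F, Pat, Helix, 16, 35, 9), (F, Pat, Helix, 16, 8, 9), (F, Pat, Orion, 6, 35, 8), (F, Pat, Orion, 6, 8, 8)}.
Selection sid != 5: {(D, Dee, Echo, 13, 3, 8), (D, Dee, Echo, 13, 36, 8), (D, Dee, Gamma, 13, 3, 8), (D, Dee, Gamma, 13, 36, 8), (D, Dee, Orion, 40, 3, 3), (D, Dee, Orion, 40, 3, 7), (D, Dee, Orion, 40, 36, 3), (D, Dee, Orion, 40, 36, 7), (F, Pat, Helix, 16, 35, 9), (F, Pat, Helix, 16, 8, 9), (F, Pat, Orion, 6, 35, 8), (F, Pat, Orion, 6, 8, 8)}
π_{sid, title} gives {(3, Echo), (3, Gamma), (3, Orion), (35, Helix), (35, Orion), (36, Echo), (36, Gamma), (36, Orion), (8, Helix), (8, Orion)} (2 duplicate(s) eliminated).

{(3, Echo), (3, Gamma), (3, Orion), (35, Helix), (35, Orion), (36, Echo), (36, Gamma), (36, Orion), (8, Helix), (8, Orion)}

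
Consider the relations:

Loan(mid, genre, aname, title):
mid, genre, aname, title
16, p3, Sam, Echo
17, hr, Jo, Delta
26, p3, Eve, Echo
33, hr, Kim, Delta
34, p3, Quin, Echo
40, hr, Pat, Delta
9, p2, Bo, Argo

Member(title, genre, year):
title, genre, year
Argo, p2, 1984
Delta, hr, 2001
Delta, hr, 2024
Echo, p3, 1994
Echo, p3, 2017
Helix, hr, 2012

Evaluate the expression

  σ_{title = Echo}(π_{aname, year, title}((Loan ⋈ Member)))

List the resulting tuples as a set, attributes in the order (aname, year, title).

{(Eve, 1994, Echo), (Eve, 2017, Echo), (Quin, 1994, Echo), (Quin, 2017, Echo), (Sam, 1994, Echo), (Sam, 2017, Echo)}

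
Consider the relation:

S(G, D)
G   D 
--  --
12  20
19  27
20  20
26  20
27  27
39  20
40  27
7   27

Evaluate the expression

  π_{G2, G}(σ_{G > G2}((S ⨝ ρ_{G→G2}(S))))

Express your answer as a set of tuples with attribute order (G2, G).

ρ[G→G2]: schema becomes (G2, D); tuples unchanged.
Natural join on D: {(12, 20, 12), (12, 20, 20), (12, 20, 26), (12, 20, 39), (19, 27, 19), (19, 27, 27), (19, 27, 40), (19, 27, 7), (20, 20, 12), (20, 20, 20), (20, 20, 26), (20, 20, 39), (26, 20, 12), (26, 20, 20), (26, 20, 26), (26, 20, 39), (27, 27, 19), (27, 27, 27), (27, 27, 40), (27, 27, 7), (39, 20, 12), (39, 20, 20), (39, 20, 26), (39, 20, 39), (40, 27, 19), (40, 27, 27), (40, 27, 40), (40, 27, 7), (7, 27, 19), (7, 27, 27), (7, 27, 40), (7, 27, 7)}
Filtering on G > G2 leaves {(19, 27, 7), (20, 20, 12), (26, 20, 12), (26, 20, 20), (27, 27, 19), (27, 27, 7), (39, 20, 12), (39, 20, 20), (39, 20, 26), (40, 27, 19), (40, 27, 27), (40, 27, 7)}.
Keep only column(s) G2, G: {(12, 20), (12, 26), (12, 39), (19, 27), (19, 40), (20, 26), (20, 39), (26, 39), (27, 40), (7, 19), (7, 27), (7, 40)}

{(12, 20), (12, 26), (12, 39), (19, 27), (19, 40), (20, 26), (20, 39), (26, 39), (27, 40), (7, 19), (7, 27), (7, 40)}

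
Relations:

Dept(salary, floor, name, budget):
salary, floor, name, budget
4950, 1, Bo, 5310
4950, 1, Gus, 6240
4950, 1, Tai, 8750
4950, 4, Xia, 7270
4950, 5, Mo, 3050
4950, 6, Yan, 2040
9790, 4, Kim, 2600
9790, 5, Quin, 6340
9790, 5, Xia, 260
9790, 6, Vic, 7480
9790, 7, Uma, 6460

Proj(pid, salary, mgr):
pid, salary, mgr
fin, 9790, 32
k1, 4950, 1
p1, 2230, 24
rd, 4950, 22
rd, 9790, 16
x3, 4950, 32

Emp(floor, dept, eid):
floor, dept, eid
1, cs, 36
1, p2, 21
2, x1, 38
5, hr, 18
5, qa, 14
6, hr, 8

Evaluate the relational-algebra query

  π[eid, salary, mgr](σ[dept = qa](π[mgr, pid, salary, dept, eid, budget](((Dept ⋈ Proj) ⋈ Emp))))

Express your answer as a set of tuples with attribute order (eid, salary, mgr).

{(14, 4950, 1), (14, 4950, 22), (14, 4950, 32), (14, 9790, 16), (14, 9790, 32)}

Joining Dept and Proj on salary yields {(4950, 1, Bo, 5310, k1, 1), (4950, 1, Bo, 5310, rd, 22), (4950, 1, Bo, 5310, x3, 32), (4950, 1, Gus, 6240, k1, 1), (4950, 1, Gus, 6240, rd, 22), (4950, 1, Gus, 6240, x3, 32), (4950, 1, Tai, 8750, k1, 1), (4950, 1, Tai, 8750, rd, 22), (4950, 1, Tai, 8750, x3, 32), (4950, 4, Xia, 7270, k1, 1), (4950, 4, Xia, 7270, rd, 22), (4950, 4, Xia, 7270, x3, 32), (4950, 5, Mo, 3050, k1, 1), (4950, 5, Mo, 3050, rd, 22), (4950, 5, Mo, 3050, x3, 32), (4950, 6, Yan, 2040, k1, 1), (4950, 6, Yan, 2040, rd, 22), (4950, 6, Yan, 2040, x3, 32), (9790, 4, Kim, 2600, fin, 32), (9790, 4, Kim, 2600, rd, 16), (9790, 5, Quin, 6340, fin, 32), (9790, 5, Quin, 6340, rd, 16), (9790, 5, Xia, 260, fin, 32), (9790, 5, Xia, 260, rd, 16), (9790, 6, Vic, 7480, fin, 32), (9790, 6, Vic, 7480, rd, 16), (9790, 7, Uma, 6460, fin, 32), (9790, 7, Uma, 6460, rd, 16)}.
Joining (Dept ⋈ Proj) and Emp on floor yields {(4950, 1, Bo, 5310, k1, 1, cs, 36), (4950, 1, Bo, 5310, k1, 1, p2, 21), (4950, 1, Bo, 5310, rd, 22, cs, 36), (4950, 1, Bo, 5310, rd, 22, p2, 21), (4950, 1, Bo, 5310, x3, 32, cs, 36), (4950, 1, Bo, 5310, x3, 32, p2, 21), (4950, 1, Gus, 6240, k1, 1, cs, 36), (4950, 1, Gus, 6240, k1, 1, p2, 21), (4950, 1, Gus, 6240, rd, 22, cs, 36), (4950, 1, Gus, 6240, rd, 22, p2, 21), (4950, 1, Gus, 6240, x3, 32, cs, 36), (4950, 1, Gus, 6240, x3, 32, p2, 21), (4950, 1, Tai, 8750, k1, 1, cs, 36), (4950, 1, Tai, 8750, k1, 1, p2, 21), (4950, 1, Tai, 8750, rd, 22, cs, 36), (4950, 1, Tai, 8750, rd, 22, p2, 21), (4950, 1, Tai, 8750, x3, 32, cs, 36), (4950, 1, Tai, 8750, x3, 32, p2, 21), (4950, 5, Mo, 3050, k1, 1, hr, 18), (4950, 5, Mo, 3050, k1, 1, qa, 14), (4950, 5, Mo, 3050, rd, 22, hr, 18), (4950, 5, Mo, 3050, rd, 22, qa, 14), (4950, 5, Mo, 3050, x3, 32, hr, 18), (4950, 5, Mo, 3050, x3, 32, qa, 14), (4950, 6, Yan, 2040, k1, 1, hr, 8), (4950, 6, Yan, 2040, rd, 22, hr, 8), (4950, 6, Yan, 2040, x3, 32, hr, 8), (9790, 5, Quin, 6340, fin, 32, hr, 18), (9790, 5, Quin, 6340, fin, 32, qa, 14), (9790, 5, Quin, 6340, rd, 16, hr, 18), (9790, 5, Quin, 6340, rd, 16, qa, 14), (9790, 5, Xia, 260, fin, 32, hr, 18), (9790, 5, Xia, 260, fin, 32, qa, 14), (9790, 5, Xia, 260, rd, 16, hr, 18), (9790, 5, Xia, 260, rd, 16, qa, 14), (9790, 6, Vic, 7480, fin, 32, hr, 8), (9790, 6, Vic, 7480, rd, 16, hr, 8)}.
Projecting to mgr, pid, salary, dept, eid, budget: {(1, k1, 4950, cs, 36, 5310), (1, k1, 4950, cs, 36, 6240), (1, k1, 4950, cs, 36, 8750), (1, k1, 4950, hr, 18, 3050), (1, k1, 4950, hr, 8, 2040), (1, k1, 4950, p2, 21, 5310), (1, k1, 4950, p2, 21, 6240), (1, k1, 4950, p2, 21, 8750), (1, k1, 4950, qa, 14, 3050), (16, rd, 9790, hr, 18, 260), (16, rd, 9790, hr, 18, 6340), (16, rd, 9790, hr, 8, 7480), (16, rd, 9790, qa, 14, 260), (16, rd, 9790, qa, 14, 6340), (22, rd, 4950, cs, 36, 5310), (22, rd, 4950, cs, 36, 6240), (22, rd, 4950, cs, 36, 8750), (22, rd, 4950, hr, 18, 3050), (22, rd, 4950, hr, 8, 2040), (22, rd, 4950, p2, 21, 5310), (22, rd, 4950, p2, 21, 6240), (22, rd, 4950, p2, 21, 8750), (22, rd, 4950, qa, 14, 3050), (32, fin, 9790, hr, 18, 260), (32, fin, 9790, hr, 18, 6340), (32, fin, 9790, hr, 8, 7480), (32, fin, 9790, qa, 14, 260), (32, fin, 9790, qa, 14, 6340), (32, x3, 4950, cs, 36, 5310), (32, x3, 4950, cs, 36, 6240), (32, x3, 4950, cs, 36, 8750), (32, x3, 4950, hr, 18, 3050), (32, x3, 4950, hr, 8, 2040), (32, x3, 4950, p2, 21, 5310), (32, x3, 4950, p2, 21, 6240), (32, x3, 4950, p2, 21, 8750), (32, x3, 4950, qa, 14, 3050)}
Filtering on dept = qa leaves {(1, k1, 4950, qa, 14, 3050), (16, rd, 9790, qa, 14, 260), (16, rd, 9790, qa, 14, 6340), (22, rd, 4950, qa, 14, 3050), (32, fin, 9790, qa, 14, 260), (32, fin, 9790, qa, 14, 6340), (32, x3, 4950, qa, 14, 3050)}.
Projecting to eid, salary, mgr (2 duplicate(s) eliminated): {(14, 4950, 1), (14, 4950, 22), (14, 4950, 32), (14, 9790, 16), (14, 9790, 32)}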